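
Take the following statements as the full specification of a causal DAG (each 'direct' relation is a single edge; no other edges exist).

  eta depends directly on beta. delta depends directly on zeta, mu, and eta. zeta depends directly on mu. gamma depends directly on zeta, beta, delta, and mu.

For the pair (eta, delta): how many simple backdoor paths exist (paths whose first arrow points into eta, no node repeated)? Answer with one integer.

A backdoor path from eta to delta is any simple undirected path whose first edge points into eta (i.e. leaves eta via a parent).
Parents of eta: {beta}.
Enumerating:
  P1: eta <- beta -> gamma <- mu -> zeta -> delta
  P2: eta <- beta -> gamma <- mu -> delta
  P3: eta <- beta -> gamma <- zeta <- mu -> delta
  P4: eta <- beta -> gamma <- zeta -> delta
  P5: eta <- beta -> gamma <- delta
That exhausts the simple backdoor paths. Count: 5.

5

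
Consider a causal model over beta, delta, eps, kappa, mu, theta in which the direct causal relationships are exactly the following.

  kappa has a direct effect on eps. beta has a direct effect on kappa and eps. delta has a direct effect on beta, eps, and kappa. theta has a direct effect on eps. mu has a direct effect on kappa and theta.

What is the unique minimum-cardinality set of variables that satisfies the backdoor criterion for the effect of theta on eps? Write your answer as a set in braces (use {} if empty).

Variables eligible for adjustment (non-descendants of theta, excluding theta and eps): {beta, delta, kappa, mu}.
Backdoor paths from theta to eps:
  P1: theta <- mu -> kappa <- delta -> beta -> eps
  P2: theta <- mu -> kappa <- delta -> eps
  P3: theta <- mu -> kappa <- beta <- delta -> eps
  P4: theta <- mu -> kappa <- beta -> eps
  P5: theta <- mu -> kappa -> eps
The empty set is not sufficient: P5 (theta <- mu -> kappa -> eps) has no collider blocking it and no conditioned non-collider, so it is open.
Try {mu}:
  P1: blocked at fork node mu ∈ conditioning set.
  P2: blocked at fork node mu ∈ conditioning set.
  P3: blocked at fork node mu ∈ conditioning set.
  P4: blocked at fork node mu ∈ conditioning set.
  P5: blocked at fork node mu ∈ conditioning set.
{mu} contains no descendant of theta and blocks every backdoor path.
No other singleton works — e.g. {delta} leaves P5 open — so {mu} is the unique smallest valid adjustment set.

{mu}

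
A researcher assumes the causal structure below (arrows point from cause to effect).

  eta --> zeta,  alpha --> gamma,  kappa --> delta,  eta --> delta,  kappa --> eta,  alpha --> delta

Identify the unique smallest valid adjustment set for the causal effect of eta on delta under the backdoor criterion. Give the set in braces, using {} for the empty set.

Variables eligible for adjustment (non-descendants of eta, excluding eta and delta): {alpha, gamma, kappa}.
Backdoor paths from eta to delta:
  P1: eta <- kappa -> delta
The empty set is not sufficient: P1 (eta <- kappa -> delta) has no collider blocking it and no conditioned non-collider, so it is open.
Try {kappa}:
  P1: blocked at fork node kappa ∈ conditioning set.
{kappa} contains no descendant of eta and blocks every backdoor path.
No other singleton works — e.g. {alpha} leaves P1 open — so {kappa} is the unique smallest valid adjustment set.

{kappa}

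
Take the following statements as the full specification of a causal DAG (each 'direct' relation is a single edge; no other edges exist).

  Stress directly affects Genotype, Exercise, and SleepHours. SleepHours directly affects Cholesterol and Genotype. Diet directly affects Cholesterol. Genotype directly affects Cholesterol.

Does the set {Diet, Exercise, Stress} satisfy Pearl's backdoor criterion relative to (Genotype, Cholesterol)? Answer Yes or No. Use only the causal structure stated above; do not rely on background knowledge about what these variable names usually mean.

Backdoor paths from Genotype to Cholesterol (paths whose first edge points into Genotype):
  P1: Genotype <- Stress -> SleepHours -> Cholesterol
  P2: Genotype <- SleepHours -> Cholesterol
Condition 1 (no descendant of Genotype in the set): holds — descendants of Genotype are {Cholesterol}; none are in {Diet, Exercise, Stress}.
Condition 2 (every backdoor path blocked by {Diet, Exercise, Stress}):
  P1: blocked at fork node Stress ∈ conditioning set.
  P2: open — no interior node is in the conditioning set.
{Diet, Exercise, Stress} does not satisfy the backdoor criterion.

No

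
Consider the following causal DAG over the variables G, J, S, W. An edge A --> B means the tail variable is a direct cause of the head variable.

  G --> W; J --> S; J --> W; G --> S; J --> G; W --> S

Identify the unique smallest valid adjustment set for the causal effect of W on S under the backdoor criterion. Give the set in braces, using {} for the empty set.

Variables eligible for adjustment (non-descendants of W, excluding W and S): {G, J}.
Backdoor paths from W to S:
  P1: W <- J -> G -> S
  P2: W <- J -> S
  P3: W <- G <- J -> S
  P4: W <- G -> S
The empty set is not sufficient: P1 (W <- J -> G -> S) has no collider blocking it and no conditioned non-collider, so it is open.
Try {G, J}:
  P1: blocked at fork node J ∈ conditioning set.
  P2: blocked at fork node J ∈ conditioning set.
  P3: blocked at chain node G ∈ conditioning set.
  P4: blocked at fork node G ∈ conditioning set.
{G, J} contains no descendant of W and blocks every backdoor path.
Every element of {G, J} is needed (dropping G leaves P4 open; dropping J leaves P2 open), so no proper subset is valid.
Among all size-2 subsets of the eligible variables, only {G, J} blocks every backdoor path, so it is the unique smallest valid adjustment set.

{G, J}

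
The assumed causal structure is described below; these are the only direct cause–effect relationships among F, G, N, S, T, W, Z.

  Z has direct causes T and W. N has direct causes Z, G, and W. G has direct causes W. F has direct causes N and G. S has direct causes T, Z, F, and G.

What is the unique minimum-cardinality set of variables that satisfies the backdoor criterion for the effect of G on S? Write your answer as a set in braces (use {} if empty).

{W}

Variables eligible for adjustment (non-descendants of G, excluding G and S): {T, W, Z}.
Backdoor paths from G to S:
  P1: G <- W -> Z <- T -> S
  P2: G <- W -> Z -> N -> F -> S
  P3: G <- W -> Z -> S
  P4: G <- W -> N <- Z <- T -> S
  P5: G <- W -> N <- Z -> S
  P6: G <- W -> N -> F -> S
The empty set is not sufficient: P2 (G <- W -> Z -> N -> F -> S) has no collider blocking it and no conditioned non-collider, so it is open.
Try {W}:
  P1: blocked at fork node W ∈ conditioning set.
  P2: blocked at fork node W ∈ conditioning set.
  P3: blocked at fork node W ∈ conditioning set.
  P4: blocked at fork node W ∈ conditioning set.
  P5: blocked at fork node W ∈ conditioning set.
  P6: blocked at fork node W ∈ conditioning set.
{W} contains no descendant of G and blocks every backdoor path.
No other singleton works — e.g. {T} leaves P2 open — so {W} is the unique smallest valid adjustment set.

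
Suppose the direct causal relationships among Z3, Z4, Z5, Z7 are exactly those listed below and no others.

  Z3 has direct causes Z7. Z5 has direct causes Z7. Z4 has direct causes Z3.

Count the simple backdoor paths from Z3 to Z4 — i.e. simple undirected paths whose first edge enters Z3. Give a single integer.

0

A backdoor path from Z3 to Z4 is any simple undirected path whose first edge points into Z3 (i.e. leaves Z3 via a parent).
Parents of Z3: {Z7}.
No simple path from any parent of Z3 reaches Z4 without revisiting Z3, so there are no backdoor paths.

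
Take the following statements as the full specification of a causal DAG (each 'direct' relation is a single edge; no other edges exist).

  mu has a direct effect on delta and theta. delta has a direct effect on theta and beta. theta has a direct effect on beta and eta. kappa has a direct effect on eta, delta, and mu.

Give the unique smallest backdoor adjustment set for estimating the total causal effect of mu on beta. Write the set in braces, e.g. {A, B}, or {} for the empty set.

{kappa}

Variables eligible for adjustment (non-descendants of mu, excluding mu and beta): {kappa}.
Backdoor paths from mu to beta:
  P1: mu <- kappa -> delta -> theta -> beta
  P2: mu <- kappa -> delta -> beta
  P3: mu <- kappa -> eta <- theta <- delta -> beta
  P4: mu <- kappa -> eta <- theta -> beta
The empty set is not sufficient: P1 (mu <- kappa -> delta -> theta -> beta) has no collider blocking it and no conditioned non-collider, so it is open.
Try {kappa}:
  P1: blocked at fork node kappa ∈ conditioning set.
  P2: blocked at fork node kappa ∈ conditioning set.
  P3: blocked at fork node kappa ∈ conditioning set.
  P4: blocked at fork node kappa ∈ conditioning set.
{kappa} contains no descendant of mu and blocks every backdoor path.
{kappa} is the unique smallest valid adjustment set.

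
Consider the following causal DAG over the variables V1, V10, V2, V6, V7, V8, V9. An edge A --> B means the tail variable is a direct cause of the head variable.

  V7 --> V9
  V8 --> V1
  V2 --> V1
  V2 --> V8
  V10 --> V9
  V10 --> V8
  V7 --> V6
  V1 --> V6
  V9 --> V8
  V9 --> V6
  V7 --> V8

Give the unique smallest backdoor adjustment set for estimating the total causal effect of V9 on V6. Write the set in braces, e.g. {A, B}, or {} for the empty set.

Variables eligible for adjustment (non-descendants of V9, excluding V9 and V6): {V10, V2, V7}.
Backdoor paths from V9 to V6:
  P1: V9 <- V10 -> V8 <- V2 -> V1 -> V6
  P2: V9 <- V10 -> V8 <- V7 -> V6
  P3: V9 <- V10 -> V8 -> V1 -> V6
  P4: V9 <- V7 -> V8 <- V2 -> V1 -> V6
  P5: V9 <- V7 -> V8 -> V1 -> V6
  P6: V9 <- V7 -> V6
The empty set is not sufficient: P3 (V9 <- V10 -> V8 -> V1 -> V6) has no collider blocking it and no conditioned non-collider, so it is open.
Try {V10, V7}:
  P1: blocked at fork node V10 ∈ conditioning set.
  P2: blocked at fork node V10 ∈ conditioning set.
  P3: blocked at fork node V10 ∈ conditioning set.
  P4: blocked at fork node V7 ∈ conditioning set.
  P5: blocked at fork node V7 ∈ conditioning set.
  P6: blocked at fork node V7 ∈ conditioning set.
{V10, V7} contains no descendant of V9 and blocks every backdoor path.
Every element of {V10, V7} is needed (dropping V10 leaves P3 open; dropping V7 leaves P5 open), so no proper subset is valid.
Among all size-2 subsets of the eligible variables, only {V10, V7} blocks every backdoor path, so it is the unique smallest valid adjustment set.

{V10, V7}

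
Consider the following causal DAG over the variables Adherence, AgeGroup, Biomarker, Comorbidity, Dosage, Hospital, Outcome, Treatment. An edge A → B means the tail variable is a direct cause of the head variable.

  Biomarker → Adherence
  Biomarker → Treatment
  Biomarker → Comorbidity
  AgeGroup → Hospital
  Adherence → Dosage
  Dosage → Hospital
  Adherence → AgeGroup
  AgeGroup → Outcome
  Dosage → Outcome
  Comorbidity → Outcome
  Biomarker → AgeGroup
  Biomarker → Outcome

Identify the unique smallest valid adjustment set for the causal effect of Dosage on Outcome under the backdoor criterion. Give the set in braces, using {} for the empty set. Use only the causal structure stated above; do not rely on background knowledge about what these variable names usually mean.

Variables eligible for adjustment (non-descendants of Dosage, excluding Dosage and Outcome): {Adherence, AgeGroup, Biomarker, Comorbidity, Treatment}.
Backdoor paths from Dosage to Outcome:
  P1: Dosage <- Adherence <- Biomarker -> AgeGroup -> Outcome
  P2: Dosage <- Adherence <- Biomarker -> Comorbidity -> Outcome
  P3: Dosage <- Adherence <- Biomarker -> Outcome
  P4: Dosage <- Adherence -> AgeGroup <- Biomarker -> Comorbidity -> Outcome
  P5: Dosage <- Adherence -> AgeGroup <- Biomarker -> Outcome
  P6: Dosage <- Adherence -> AgeGroup -> Outcome
The empty set is not sufficient: P1 (Dosage <- Adherence <- Biomarker -> AgeGroup -> Outcome) has no collider blocking it and no conditioned non-collider, so it is open.
Try {Adherence}:
  P1: blocked at chain node Adherence ∈ conditioning set.
  P2: blocked at chain node Adherence ∈ conditioning set.
  P3: blocked at chain node Adherence ∈ conditioning set.
  P4: blocked at fork node Adherence ∈ conditioning set.
  P5: blocked at fork node Adherence ∈ conditioning set.
  P6: blocked at fork node Adherence ∈ conditioning set.
{Adherence} contains no descendant of Dosage and blocks every backdoor path.
No other singleton works — e.g. {Biomarker} leaves P6 open — so {Adherence} is the unique smallest valid adjustment set.

{Adherence}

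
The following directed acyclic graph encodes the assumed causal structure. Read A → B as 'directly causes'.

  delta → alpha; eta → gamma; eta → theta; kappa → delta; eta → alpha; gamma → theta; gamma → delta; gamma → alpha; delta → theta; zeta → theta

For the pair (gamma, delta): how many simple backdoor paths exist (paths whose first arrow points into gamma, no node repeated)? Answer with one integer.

2

A backdoor path from gamma to delta is any simple undirected path whose first edge points into gamma (i.e. leaves gamma via a parent).
Parents of gamma: {eta}.
Enumerating:
  P1: gamma <- eta -> theta <- delta
  P2: gamma <- eta -> alpha <- delta
That exhausts the simple backdoor paths. Count: 2.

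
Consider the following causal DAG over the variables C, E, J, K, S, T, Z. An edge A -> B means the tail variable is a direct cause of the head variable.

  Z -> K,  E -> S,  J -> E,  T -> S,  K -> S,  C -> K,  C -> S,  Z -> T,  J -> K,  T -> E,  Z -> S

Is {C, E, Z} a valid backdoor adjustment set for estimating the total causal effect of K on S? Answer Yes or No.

Backdoor paths from K to S (paths whose first edge points into K):
  P1: K <- Z -> T -> E -> S
  P2: K <- Z -> T -> S
  P3: K <- Z -> S
  P4: K <- J -> E <- T <- Z -> S
  P5: K <- J -> E <- T -> S
  P6: K <- J -> E -> S
  P7: K <- C -> S
Condition 1 (no descendant of K in the set): holds — descendants of K are {S}; none are in {C, E, Z}.
Condition 2 (every backdoor path blocked by {C, E, Z}):
  P1: blocked at fork node Z ∈ conditioning set.
  P2: blocked at fork node Z ∈ conditioning set.
  P3: blocked at fork node Z ∈ conditioning set.
  P4: blocked at fork node Z ∈ conditioning set.
  P5: open — collider(s) E are conditioned on (or have a conditioned descendant) and no non-collider on the path is in the set.
  P6: blocked at chain node E ∈ conditioning set.
  P7: blocked at fork node C ∈ conditioning set.
{C, E, Z} does not satisfy the backdoor criterion.

No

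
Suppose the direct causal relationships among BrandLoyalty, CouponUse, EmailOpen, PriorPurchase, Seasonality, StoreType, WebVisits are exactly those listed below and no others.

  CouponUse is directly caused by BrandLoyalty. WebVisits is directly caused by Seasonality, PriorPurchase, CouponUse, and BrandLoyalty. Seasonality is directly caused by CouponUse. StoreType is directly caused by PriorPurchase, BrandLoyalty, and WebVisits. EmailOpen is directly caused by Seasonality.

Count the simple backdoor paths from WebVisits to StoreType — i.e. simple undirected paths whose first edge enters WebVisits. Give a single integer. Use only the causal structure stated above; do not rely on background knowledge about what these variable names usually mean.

A backdoor path from WebVisits to StoreType is any simple undirected path whose first edge points into WebVisits (i.e. leaves WebVisits via a parent).
Parents of WebVisits: {BrandLoyalty, CouponUse, PriorPurchase, Seasonality}.
Enumerating:
  P1: WebVisits <- BrandLoyalty -> StoreType
  P2: WebVisits <- PriorPurchase -> StoreType
  P3: WebVisits <- CouponUse <- BrandLoyalty -> StoreType
  P4: WebVisits <- Seasonality <- CouponUse <- BrandLoyalty -> StoreType
That exhausts the simple backdoor paths. Count: 4.

4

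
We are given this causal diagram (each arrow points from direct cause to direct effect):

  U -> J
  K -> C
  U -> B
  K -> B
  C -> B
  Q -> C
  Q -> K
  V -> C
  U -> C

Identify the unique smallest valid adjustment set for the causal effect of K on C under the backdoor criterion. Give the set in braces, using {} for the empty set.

{Q}

Variables eligible for adjustment (non-descendants of K, excluding K and C): {J, Q, U, V}.
Backdoor paths from K to C:
  P1: K <- Q -> C
The empty set is not sufficient: P1 (K <- Q -> C) has no collider blocking it and no conditioned non-collider, so it is open.
Try {Q}:
  P1: blocked at fork node Q ∈ conditioning set.
{Q} contains no descendant of K and blocks every backdoor path.
No other singleton works — e.g. {V} leaves P1 open — so {Q} is the unique smallest valid adjustment set.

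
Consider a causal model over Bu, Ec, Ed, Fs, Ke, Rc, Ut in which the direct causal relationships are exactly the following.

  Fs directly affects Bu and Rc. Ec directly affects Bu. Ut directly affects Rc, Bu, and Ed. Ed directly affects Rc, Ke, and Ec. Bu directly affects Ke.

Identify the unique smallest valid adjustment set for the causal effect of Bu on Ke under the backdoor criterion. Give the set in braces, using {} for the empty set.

Variables eligible for adjustment (non-descendants of Bu, excluding Bu and Ke): {Ec, Ed, Fs, Rc, Ut}.
Backdoor paths from Bu to Ke:
  P1: Bu <- Ut -> Ed -> Ke
  P2: Bu <- Ut -> Rc <- Ed -> Ke
  P3: Bu <- Fs -> Rc <- Ut -> Ed -> Ke
  P4: Bu <- Fs -> Rc <- Ed -> Ke
  P5: Bu <- Ec <- Ed -> Ke
The empty set is not sufficient: P1 (Bu <- Ut -> Ed -> Ke) has no collider blocking it and no conditioned non-collider, so it is open.
Try {Ed}:
  P1: blocked at chain node Ed ∈ conditioning set.
  P2: blocked at collider Rc (neither it nor any descendant is in the conditioning set).
  P3: blocked at collider Rc (neither it nor any descendant is in the conditioning set).
  P4: blocked at collider Rc (neither it nor any descendant is in the conditioning set).
  P5: blocked at fork node Ed ∈ conditioning set.
{Ed} contains no descendant of Bu and blocks every backdoor path.
No other singleton works — e.g. {Ut} leaves P5 open — so {Ed} is the unique smallest valid adjustment set.

{Ed}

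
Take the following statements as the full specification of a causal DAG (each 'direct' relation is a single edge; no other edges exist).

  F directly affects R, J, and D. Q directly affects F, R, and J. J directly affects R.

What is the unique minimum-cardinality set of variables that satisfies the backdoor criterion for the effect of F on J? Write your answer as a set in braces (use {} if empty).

{Q}

Variables eligible for adjustment (non-descendants of F, excluding F and J): {Q}.
Backdoor paths from F to J:
  P1: F <- Q -> J
  P2: F <- Q -> R <- J
The empty set is not sufficient: P1 (F <- Q -> J) has no collider blocking it and no conditioned non-collider, so it is open.
Try {Q}:
  P1: blocked at fork node Q ∈ conditioning set.
  P2: blocked at fork node Q ∈ conditioning set.
{Q} contains no descendant of F and blocks every backdoor path.
{Q} is the unique smallest valid adjustment set.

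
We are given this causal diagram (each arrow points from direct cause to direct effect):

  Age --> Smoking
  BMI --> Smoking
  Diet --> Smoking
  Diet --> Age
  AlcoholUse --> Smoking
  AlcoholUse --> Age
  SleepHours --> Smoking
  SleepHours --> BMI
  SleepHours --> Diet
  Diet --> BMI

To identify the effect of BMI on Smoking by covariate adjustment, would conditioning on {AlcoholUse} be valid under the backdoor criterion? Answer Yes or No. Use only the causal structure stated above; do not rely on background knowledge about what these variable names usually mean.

Backdoor paths from BMI to Smoking (paths whose first edge points into BMI):
  P1: BMI <- SleepHours -> Diet -> Age <- AlcoholUse -> Smoking
  P2: BMI <- SleepHours -> Diet -> Age -> Smoking
  P3: BMI <- SleepHours -> Diet -> Smoking
  P4: BMI <- SleepHours -> Smoking
  P5: BMI <- Diet <- SleepHours -> Smoking
  P6: BMI <- Diet -> Age <- AlcoholUse -> Smoking
  P7: BMI <- Diet -> Age -> Smoking
  P8: BMI <- Diet -> Smoking
Condition 1 (no descendant of BMI in the set): holds — descendants of BMI are {Smoking}; none are in {AlcoholUse}.
Condition 2 (every backdoor path blocked by {AlcoholUse}):
  P1: blocked at collider Age (neither it nor any descendant is in the conditioning set).
  P2: open — no interior node is in the conditioning set.
  P3: open — no interior node is in the conditioning set.
  P4: open — no interior node is in the conditioning set.
  P5: open — no interior node is in the conditioning set.
  P6: blocked at collider Age (neither it nor any descendant is in the conditioning set).
  P7: open — no interior node is in the conditioning set.
  P8: open — no interior node is in the conditioning set.
{AlcoholUse} does not satisfy the backdoor criterion.

No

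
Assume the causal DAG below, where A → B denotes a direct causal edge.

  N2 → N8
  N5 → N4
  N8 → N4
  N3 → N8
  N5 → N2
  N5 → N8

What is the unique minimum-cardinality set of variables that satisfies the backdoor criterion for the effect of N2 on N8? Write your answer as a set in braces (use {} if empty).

{N5}

Variables eligible for adjustment (non-descendants of N2, excluding N2 and N8): {N3, N5}.
Backdoor paths from N2 to N8:
  P1: N2 <- N5 -> N8
  P2: N2 <- N5 -> N4 <- N8
The empty set is not sufficient: P1 (N2 <- N5 -> N8) has no collider blocking it and no conditioned non-collider, so it is open.
Try {N5}:
  P1: blocked at fork node N5 ∈ conditioning set.
  P2: blocked at fork node N5 ∈ conditioning set.
{N5} contains no descendant of N2 and blocks every backdoor path.
No other singleton works — e.g. {N3} leaves P1 open — so {N5} is the unique smallest valid adjustment set.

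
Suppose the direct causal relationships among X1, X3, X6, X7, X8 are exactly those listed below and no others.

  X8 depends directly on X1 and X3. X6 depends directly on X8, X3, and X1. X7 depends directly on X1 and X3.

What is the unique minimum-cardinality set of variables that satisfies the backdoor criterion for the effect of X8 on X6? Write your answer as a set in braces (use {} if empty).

Variables eligible for adjustment (non-descendants of X8, excluding X8 and X6): {X1, X3, X7}.
Backdoor paths from X8 to X6:
  P1: X8 <- X3 -> X6
  P2: X8 <- X3 -> X7 <- X1 -> X6
  P3: X8 <- X1 -> X6
  P4: X8 <- X1 -> X7 <- X3 -> X6
The empty set is not sufficient: P1 (X8 <- X3 -> X6) has no collider blocking it and no conditioned non-collider, so it is open.
Try {X1, X3}:
  P1: blocked at fork node X3 ∈ conditioning set.
  P2: blocked at fork node X3 ∈ conditioning set.
  P3: blocked at fork node X1 ∈ conditioning set.
  P4: blocked at fork node X1 ∈ conditioning set.
{X1, X3} contains no descendant of X8 and blocks every backdoor path.
Every element of {X1, X3} is needed (dropping X1 leaves P3 open; dropping X3 leaves P1 open), so no proper subset is valid.
Among all size-2 subsets of the eligible variables, only {X1, X3} blocks every backdoor path, so it is the unique smallest valid adjustment set.

{X1, X3}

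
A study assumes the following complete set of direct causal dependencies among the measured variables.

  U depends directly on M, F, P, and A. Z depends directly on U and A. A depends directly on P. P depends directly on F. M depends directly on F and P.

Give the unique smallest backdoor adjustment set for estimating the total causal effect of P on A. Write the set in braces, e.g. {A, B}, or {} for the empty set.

{}

Variables eligible for adjustment (non-descendants of P, excluding P and A): {F}.
Backdoor paths from P to A:
  P1: P <- F -> M -> U <- A
  P2: P <- F -> M -> U -> Z <- A
  P3: P <- F -> U <- A
  P4: P <- F -> U -> Z <- A
Each backdoor path contains an unconditioned collider, so every path is already blocked with the empty conditioning set:
  P1: blocked at collider U (neither it nor any descendant is in the conditioning set).
  P2: blocked at collider Z (neither it nor any descendant is in the conditioning set).
  P3: blocked at collider U (neither it nor any descendant is in the conditioning set).
  P4: blocked at collider Z (neither it nor any descendant is in the conditioning set).
The empty set is therefore the unique smallest valid set.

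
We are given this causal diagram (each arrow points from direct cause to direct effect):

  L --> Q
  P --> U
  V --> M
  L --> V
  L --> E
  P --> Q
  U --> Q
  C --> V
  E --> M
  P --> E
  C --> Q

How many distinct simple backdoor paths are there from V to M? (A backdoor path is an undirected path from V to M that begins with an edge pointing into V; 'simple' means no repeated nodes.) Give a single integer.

A backdoor path from V to M is any simple undirected path whose first edge points into V (i.e. leaves V via a parent).
Parents of V: {C, L}.
Enumerating:
  P1: V <- L -> Q <- P -> E -> M
  P2: V <- L -> Q <- U <- P -> E -> M
  P3: V <- L -> E -> M
  P4: V <- C -> Q <- P -> E -> M
  P5: V <- C -> Q <- L -> E -> M
  P6: V <- C -> Q <- U <- P -> E -> M
That exhausts the simple backdoor paths. Count: 6.

6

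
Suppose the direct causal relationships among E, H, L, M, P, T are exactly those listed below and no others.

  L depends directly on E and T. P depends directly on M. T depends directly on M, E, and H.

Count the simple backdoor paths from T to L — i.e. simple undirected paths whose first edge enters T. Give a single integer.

A backdoor path from T to L is any simple undirected path whose first edge points into T (i.e. leaves T via a parent).
Parents of T: {E, H, M}.
Enumerating:
  P1: T <- E -> L
That exhausts the simple backdoor paths. Count: 1.

1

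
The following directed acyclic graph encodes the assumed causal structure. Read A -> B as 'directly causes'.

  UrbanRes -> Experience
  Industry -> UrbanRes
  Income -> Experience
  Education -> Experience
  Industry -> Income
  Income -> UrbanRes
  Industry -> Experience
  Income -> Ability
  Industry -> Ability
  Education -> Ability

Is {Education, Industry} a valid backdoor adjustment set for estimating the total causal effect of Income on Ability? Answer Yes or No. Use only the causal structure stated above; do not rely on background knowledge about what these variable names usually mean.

Yes

Backdoor paths from Income to Ability (paths whose first edge points into Income):
  P1: Income <- Industry -> Ability
  P2: Income <- Industry -> UrbanRes -> Experience <- Education -> Ability
  P3: Income <- Industry -> Experience <- Education -> Ability
Condition 1 (no descendant of Income in the set): holds — descendants of Income are {Ability, Experience, UrbanRes}; none are in {Education, Industry}.
Condition 2 (every backdoor path blocked by {Education, Industry}):
  P1: blocked at fork node Industry ∈ conditioning set.
  P2: blocked at fork node Industry ∈ conditioning set.
  P3: blocked at fork node Industry ∈ conditioning set.
{Education, Industry} satisfies the backdoor criterion.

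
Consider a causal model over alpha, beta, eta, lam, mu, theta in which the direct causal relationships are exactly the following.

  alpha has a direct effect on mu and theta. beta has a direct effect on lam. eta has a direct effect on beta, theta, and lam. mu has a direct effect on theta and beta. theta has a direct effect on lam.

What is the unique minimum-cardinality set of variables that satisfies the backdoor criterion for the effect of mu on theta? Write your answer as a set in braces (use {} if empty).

Variables eligible for adjustment (non-descendants of mu, excluding mu and theta): {alpha, eta}.
Backdoor paths from mu to theta:
  P1: mu <- alpha -> theta
The empty set is not sufficient: P1 (mu <- alpha -> theta) has no collider blocking it and no conditioned non-collider, so it is open.
Try {alpha}:
  P1: blocked at fork node alpha ∈ conditioning set.
{alpha} contains no descendant of mu and blocks every backdoor path.
No other singleton works — e.g. {eta} leaves P1 open — so {alpha} is the unique smallest valid adjustment set.

{alpha}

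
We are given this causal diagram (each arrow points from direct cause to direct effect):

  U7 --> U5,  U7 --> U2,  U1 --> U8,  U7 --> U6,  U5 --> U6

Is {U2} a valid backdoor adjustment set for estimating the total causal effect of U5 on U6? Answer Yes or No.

Backdoor paths from U5 to U6 (paths whose first edge points into U5):
  P1: U5 <- U7 -> U6
Condition 1 (no descendant of U5 in the set): holds — descendants of U5 are {U6}; none are in {U2}.
Condition 2 (every backdoor path blocked by {U2}):
  P1: open — no interior node is in the conditioning set.
{U2} does not satisfy the backdoor criterion.

No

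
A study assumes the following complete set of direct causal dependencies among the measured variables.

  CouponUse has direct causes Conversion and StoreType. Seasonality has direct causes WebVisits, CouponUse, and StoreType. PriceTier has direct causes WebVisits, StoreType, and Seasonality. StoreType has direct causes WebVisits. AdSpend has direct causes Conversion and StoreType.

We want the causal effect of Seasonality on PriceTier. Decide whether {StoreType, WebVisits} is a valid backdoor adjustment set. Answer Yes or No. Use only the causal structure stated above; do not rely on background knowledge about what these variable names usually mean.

Yes

Backdoor paths from Seasonality to PriceTier (paths whose first edge points into Seasonality):
  P1: Seasonality <- WebVisits -> StoreType -> PriceTier
  P2: Seasonality <- WebVisits -> PriceTier
  P3: Seasonality <- StoreType <- WebVisits -> PriceTier
  P4: Seasonality <- StoreType -> PriceTier
  P5: Seasonality <- CouponUse <- Conversion -> AdSpend <- StoreType <- WebVisits -> PriceTier
  P6: Seasonality <- CouponUse <- Conversion -> AdSpend <- StoreType -> PriceTier
  P7: Seasonality <- CouponUse <- StoreType <- WebVisits -> PriceTier
  P8: Seasonality <- CouponUse <- StoreType -> PriceTier
Condition 1 (no descendant of Seasonality in the set): holds — descendants of Seasonality are {PriceTier}; none are in {StoreType, WebVisits}.
Condition 2 (every backdoor path blocked by {StoreType, WebVisits}):
  P1: blocked at fork node WebVisits ∈ conditioning set.
  P2: blocked at fork node WebVisits ∈ conditioning set.
  P3: blocked at chain node StoreType ∈ conditioning set.
  P4: blocked at fork node StoreType ∈ conditioning set.
  P5: blocked at collider AdSpend (neither it nor any descendant is in the conditioning set).
  P6: blocked at collider AdSpend (neither it nor any descendant is in the conditioning set).
  P7: blocked at chain node StoreType ∈ conditioning set.
  P8: blocked at fork node StoreType ∈ conditioning set.
{StoreType, WebVisits} satisfies the backdoor criterion.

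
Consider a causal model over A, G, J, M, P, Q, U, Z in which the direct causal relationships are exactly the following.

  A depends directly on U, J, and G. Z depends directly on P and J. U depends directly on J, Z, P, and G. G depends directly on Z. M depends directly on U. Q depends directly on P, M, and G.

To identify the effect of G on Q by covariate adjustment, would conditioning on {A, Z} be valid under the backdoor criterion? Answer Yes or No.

No

Backdoor paths from G to Q (paths whose first edge points into G):
  P1: G <- Z <- J -> U <- P -> Q
  P2: G <- Z <- J -> U -> M -> Q
  P3: G <- Z <- J -> A <- U <- P -> Q
  P4: G <- Z <- J -> A <- U -> M -> Q
  P5: G <- Z <- P -> U -> M -> Q
  P6: G <- Z <- P -> Q
  P7: G <- Z -> U <- P -> Q
  P8: G <- Z -> U -> M -> Q
Condition 1 (no descendant of G in the set): FAILS — A is a descendant of G.
Condition 2 (every backdoor path blocked by {A, Z}):
  P1: blocked at chain node Z ∈ conditioning set.
  P2: blocked at chain node Z ∈ conditioning set.
  P3: blocked at chain node Z ∈ conditioning set.
  P4: blocked at chain node Z ∈ conditioning set.
  P5: blocked at chain node Z ∈ conditioning set.
  P6: blocked at chain node Z ∈ conditioning set.
  P7: blocked at fork node Z ∈ conditioning set.
  P8: blocked at fork node Z ∈ conditioning set.
{A, Z} does not satisfy the backdoor criterion.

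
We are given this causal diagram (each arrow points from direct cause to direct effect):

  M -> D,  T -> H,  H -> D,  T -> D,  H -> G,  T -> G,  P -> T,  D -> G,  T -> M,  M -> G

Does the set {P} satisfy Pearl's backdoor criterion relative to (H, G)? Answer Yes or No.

Backdoor paths from H to G (paths whose first edge points into H):
  P1: H <- T -> M -> D -> G
  P2: H <- T -> M -> G
  P3: H <- T -> D <- M -> G
  P4: H <- T -> D -> G
  P5: H <- T -> G
Condition 1 (no descendant of H in the set): holds — descendants of H are {D, G}; none are in {P}.
Condition 2 (every backdoor path blocked by {P}):
  P1: open — no interior node is in the conditioning set.
  P2: open — no interior node is in the conditioning set.
  P3: blocked at collider D (neither it nor any descendant is in the conditioning set).
  P4: open — no interior node is in the conditioning set.
  P5: open — no interior node is in the conditioning set.
{P} does not satisfy the backdoor criterion.

No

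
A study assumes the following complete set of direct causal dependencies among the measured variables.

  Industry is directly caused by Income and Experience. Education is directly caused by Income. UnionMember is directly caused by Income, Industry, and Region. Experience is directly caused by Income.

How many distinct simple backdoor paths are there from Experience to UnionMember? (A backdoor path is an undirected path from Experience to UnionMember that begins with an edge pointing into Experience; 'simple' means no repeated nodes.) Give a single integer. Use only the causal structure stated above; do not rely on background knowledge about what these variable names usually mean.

2

A backdoor path from Experience to UnionMember is any simple undirected path whose first edge points into Experience (i.e. leaves Experience via a parent).
Parents of Experience: {Income}.
Enumerating:
  P1: Experience <- Income -> Industry -> UnionMember
  P2: Experience <- Income -> UnionMember
That exhausts the simple backdoor paths. Count: 2.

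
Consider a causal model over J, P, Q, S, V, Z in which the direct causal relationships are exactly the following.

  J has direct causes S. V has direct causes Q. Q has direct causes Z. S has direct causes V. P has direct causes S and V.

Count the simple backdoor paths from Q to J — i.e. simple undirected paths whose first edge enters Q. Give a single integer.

A backdoor path from Q to J is any simple undirected path whose first edge points into Q (i.e. leaves Q via a parent).
Parents of Q: {Z}.
No simple path from any parent of Q reaches J without revisiting Q, so there are no backdoor paths.

0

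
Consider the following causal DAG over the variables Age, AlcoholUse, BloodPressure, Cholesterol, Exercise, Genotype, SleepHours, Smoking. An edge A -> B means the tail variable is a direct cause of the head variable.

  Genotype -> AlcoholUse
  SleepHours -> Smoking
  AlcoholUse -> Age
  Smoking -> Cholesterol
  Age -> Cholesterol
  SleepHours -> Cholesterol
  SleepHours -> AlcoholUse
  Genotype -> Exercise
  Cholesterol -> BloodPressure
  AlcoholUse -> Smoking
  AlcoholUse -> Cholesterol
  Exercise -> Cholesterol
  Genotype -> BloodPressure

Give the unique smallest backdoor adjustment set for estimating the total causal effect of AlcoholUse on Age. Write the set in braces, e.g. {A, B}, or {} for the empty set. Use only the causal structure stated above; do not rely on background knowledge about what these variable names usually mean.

Variables eligible for adjustment (non-descendants of AlcoholUse, excluding AlcoholUse and Age): {Exercise, Genotype, SleepHours}.
Backdoor paths from AlcoholUse to Age:
  P1: AlcoholUse <- Genotype -> Exercise -> Cholesterol <- Age
  P2: AlcoholUse <- Genotype -> BloodPressure <- Cholesterol <- Age
  P3: AlcoholUse <- SleepHours -> Smoking -> Cholesterol <- Age
  P4: AlcoholUse <- SleepHours -> Cholesterol <- Age
Each backdoor path contains an unconditioned collider, so every path is already blocked with the empty conditioning set:
  P1: blocked at collider Cholesterol (neither it nor any descendant is in the conditioning set).
  P2: blocked at collider BloodPressure (neither it nor any descendant is in the conditioning set).
  P3: blocked at collider Cholesterol (neither it nor any descendant is in the conditioning set).
  P4: blocked at collider Cholesterol (neither it nor any descendant is in the conditioning set).
The empty set is therefore the unique smallest valid set.

{}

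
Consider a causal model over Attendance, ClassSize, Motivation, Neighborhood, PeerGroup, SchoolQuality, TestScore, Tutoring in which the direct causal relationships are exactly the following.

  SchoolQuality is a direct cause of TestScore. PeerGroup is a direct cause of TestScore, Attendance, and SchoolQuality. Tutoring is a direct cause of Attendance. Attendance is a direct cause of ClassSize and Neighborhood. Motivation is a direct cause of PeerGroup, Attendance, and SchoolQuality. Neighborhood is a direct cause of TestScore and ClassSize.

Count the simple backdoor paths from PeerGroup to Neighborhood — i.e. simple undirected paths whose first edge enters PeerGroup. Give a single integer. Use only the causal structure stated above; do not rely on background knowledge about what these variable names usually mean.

3

A backdoor path from PeerGroup to Neighborhood is any simple undirected path whose first edge points into PeerGroup (i.e. leaves PeerGroup via a parent).
Parents of PeerGroup: {Motivation}.
Enumerating:
  P1: PeerGroup <- Motivation -> Attendance -> Neighborhood
  P2: PeerGroup <- Motivation -> Attendance -> ClassSize <- Neighborhood
  P3: PeerGroup <- Motivation -> SchoolQuality -> TestScore <- Neighborhood
That exhausts the simple backdoor paths. Count: 3.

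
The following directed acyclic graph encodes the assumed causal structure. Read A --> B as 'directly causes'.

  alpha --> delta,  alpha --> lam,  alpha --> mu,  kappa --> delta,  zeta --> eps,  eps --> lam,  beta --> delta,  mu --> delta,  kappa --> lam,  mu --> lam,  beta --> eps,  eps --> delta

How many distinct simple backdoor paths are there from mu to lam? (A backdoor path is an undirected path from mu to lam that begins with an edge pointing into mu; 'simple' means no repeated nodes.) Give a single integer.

A backdoor path from mu to lam is any simple undirected path whose first edge points into mu (i.e. leaves mu via a parent).
Parents of mu: {alpha}.
Enumerating:
  P1: mu <- alpha -> delta <- beta -> eps -> lam
  P2: mu <- alpha -> delta <- kappa -> lam
  P3: mu <- alpha -> delta <- eps -> lam
  P4: mu <- alpha -> lam
That exhausts the simple backdoor paths. Count: 4.

4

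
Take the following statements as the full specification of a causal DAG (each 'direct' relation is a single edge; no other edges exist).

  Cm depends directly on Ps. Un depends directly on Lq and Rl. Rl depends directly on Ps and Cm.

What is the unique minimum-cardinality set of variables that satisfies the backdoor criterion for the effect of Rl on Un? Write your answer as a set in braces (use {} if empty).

{}

Variables eligible for adjustment (non-descendants of Rl, excluding Rl and Un): {Cm, Lq, Ps}.
Backdoor paths from Rl to Un:
  (none)
With no backdoor paths the empty set already satisfies the criterion, and it is trivially minimal.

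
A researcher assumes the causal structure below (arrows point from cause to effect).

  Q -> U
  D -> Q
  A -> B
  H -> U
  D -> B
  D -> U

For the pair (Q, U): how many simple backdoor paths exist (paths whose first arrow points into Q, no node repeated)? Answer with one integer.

1

A backdoor path from Q to U is any simple undirected path whose first edge points into Q (i.e. leaves Q via a parent).
Parents of Q: {D}.
Enumerating:
  P1: Q <- D -> U
That exhausts the simple backdoor paths. Count: 1.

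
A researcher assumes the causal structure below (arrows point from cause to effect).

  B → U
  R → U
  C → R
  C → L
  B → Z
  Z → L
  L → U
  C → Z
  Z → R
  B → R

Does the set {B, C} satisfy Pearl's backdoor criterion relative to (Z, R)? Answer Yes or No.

Backdoor paths from Z to R (paths whose first edge points into Z):
  P1: Z <- B -> R
  P2: Z <- B -> U <- R
  P3: Z <- B -> U <- L <- C -> R
  P4: Z <- C -> R
  P5: Z <- C -> L -> U <- B -> R
  P6: Z <- C -> L -> U <- R
Condition 1 (no descendant of Z in the set): holds — descendants of Z are {L, R, U}; none are in {B, C}.
Condition 2 (every backdoor path blocked by {B, C}):
  P1: blocked at fork node B ∈ conditioning set.
  P2: blocked at fork node B ∈ conditioning set.
  P3: blocked at fork node B ∈ conditioning set.
  P4: blocked at fork node C ∈ conditioning set.
  P5: blocked at fork node C ∈ conditioning set.
  P6: blocked at fork node C ∈ conditioning set.
{B, C} satisfies the backdoor criterion.

Yes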